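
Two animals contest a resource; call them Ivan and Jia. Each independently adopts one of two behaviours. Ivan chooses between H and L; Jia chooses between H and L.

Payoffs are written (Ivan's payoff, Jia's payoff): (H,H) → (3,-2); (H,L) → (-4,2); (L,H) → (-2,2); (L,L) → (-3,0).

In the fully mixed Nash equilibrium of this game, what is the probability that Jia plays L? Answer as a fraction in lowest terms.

Let q be the probability that Jia plays H. In a completely mixed equilibrium, Ivan must be indifferent between H and L.
Ivan's expected payoff from H is 3q − 4(1−q); from L it is −2q − 3(1−q).
Setting these equal: 7q − 4 = q − 3, so q = 1/6.
Therefore Jia plays L with probability 1 − 1/6 = 5/6.

5/6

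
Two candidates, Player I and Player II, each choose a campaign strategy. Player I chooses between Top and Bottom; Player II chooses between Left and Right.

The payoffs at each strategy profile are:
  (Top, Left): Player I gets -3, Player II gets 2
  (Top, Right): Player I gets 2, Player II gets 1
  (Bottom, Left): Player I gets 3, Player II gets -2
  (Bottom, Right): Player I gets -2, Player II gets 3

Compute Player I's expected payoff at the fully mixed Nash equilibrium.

0

First find q, the probability Player II plays Left, from Player I's indifference between Top and Bottom: −3q + 2(1−q) = 3q − 2(1−q), giving q = 2/5.
Since Player I is indifferent in equilibrium, Player I's expected payoff equals the payoff from either row against (2/5, 3/5). Using Top: −3(2/5) + 2(3/5) = 0.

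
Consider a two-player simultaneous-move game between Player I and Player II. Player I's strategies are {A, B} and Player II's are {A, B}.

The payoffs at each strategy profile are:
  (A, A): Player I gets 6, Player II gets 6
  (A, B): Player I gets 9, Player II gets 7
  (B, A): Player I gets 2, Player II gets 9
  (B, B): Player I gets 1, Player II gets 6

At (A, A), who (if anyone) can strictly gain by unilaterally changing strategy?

Player I at (A, A) earns 6; deviating to B yields 2 — not better.
Player II earns 6; deviating to B yields 7 — a strict improvement.
Only Player II has a strictly profitable deviation.

Player II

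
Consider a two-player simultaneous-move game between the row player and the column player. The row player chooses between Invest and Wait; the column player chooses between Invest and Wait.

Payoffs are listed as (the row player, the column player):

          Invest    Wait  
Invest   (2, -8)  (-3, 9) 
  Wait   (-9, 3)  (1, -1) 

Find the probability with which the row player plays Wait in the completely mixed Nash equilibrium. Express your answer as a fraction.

Let x be the probability that the row player plays Invest. In a completely mixed equilibrium, the column player must be indifferent between Invest and Wait.
The column player's expected payoff from Invest is −8x + 3(1−x); from Wait it is 9x − (1−x).
Setting these equal: −11x + 3 = 10x − 1, so x = 4/21.
Therefore the row player plays Wait with probability 1 − 4/21 = 17/21.

17/21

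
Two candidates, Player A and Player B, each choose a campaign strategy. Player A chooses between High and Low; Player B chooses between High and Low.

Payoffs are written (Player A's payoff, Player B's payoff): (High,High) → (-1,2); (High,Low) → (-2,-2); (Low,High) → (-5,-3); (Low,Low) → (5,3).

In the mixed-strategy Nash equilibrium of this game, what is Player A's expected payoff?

-15/11

First find y, the probability Player B plays High, from Player A's indifference between High and Low: −y − 2(1−y) = −5y + 5(1−y), giving y = 7/11.
Since Player A is indifferent in equilibrium, Player A's expected payoff equals the payoff from either row against (7/11, 4/11). Using High: −(7/11) − 2(4/11) = -15/11.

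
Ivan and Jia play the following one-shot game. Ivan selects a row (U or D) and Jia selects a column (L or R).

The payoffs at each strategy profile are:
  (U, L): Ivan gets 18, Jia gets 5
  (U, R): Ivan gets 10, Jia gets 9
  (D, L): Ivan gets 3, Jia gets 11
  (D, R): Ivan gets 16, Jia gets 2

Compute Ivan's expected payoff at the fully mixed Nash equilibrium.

86/7

First find y, the probability Jia plays L, from Ivan's indifference between U and D: 18y + 10(1−y) = 3y + 16(1−y), giving y = 2/7.
Since Ivan is indifferent in equilibrium, Ivan's expected payoff equals the payoff from either row against (2/7, 5/7). Using U: 18(2/7) + 10(5/7) = 86/7.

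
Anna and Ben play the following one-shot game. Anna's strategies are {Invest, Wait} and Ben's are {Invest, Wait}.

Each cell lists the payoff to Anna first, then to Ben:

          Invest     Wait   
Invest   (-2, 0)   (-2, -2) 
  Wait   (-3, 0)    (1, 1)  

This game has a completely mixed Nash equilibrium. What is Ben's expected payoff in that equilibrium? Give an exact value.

First find p, the probability Anna plays Invest, from Ben's indifference between Invest and Wait: 0 = −2p + (1−p), giving p = 1/3.
Since Ben is indifferent in equilibrium, Ben's expected payoff equals the payoff from either column against (1/3, 2/3). Using Invest: 0 = 0.

0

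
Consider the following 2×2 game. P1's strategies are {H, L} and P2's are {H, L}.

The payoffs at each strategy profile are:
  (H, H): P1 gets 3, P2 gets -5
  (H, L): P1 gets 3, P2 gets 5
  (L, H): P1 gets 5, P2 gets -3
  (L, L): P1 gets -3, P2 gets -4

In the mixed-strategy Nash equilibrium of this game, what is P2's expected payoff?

-35/11

First find p, the probability P1 plays H, from P2's indifference between H and L: −5p − 3(1−p) = 5p − 4(1−p), giving p = 1/11.
Since P2 is indifferent in equilibrium, P2's expected payoff equals the payoff from either column against (1/11, 10/11). Using H: −5(1/11) − 3(10/11) = -35/11.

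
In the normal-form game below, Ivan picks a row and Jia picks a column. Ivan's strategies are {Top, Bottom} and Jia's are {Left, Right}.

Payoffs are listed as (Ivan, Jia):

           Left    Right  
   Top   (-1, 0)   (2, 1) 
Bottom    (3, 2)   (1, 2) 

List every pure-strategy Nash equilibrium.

(Top, Right) and (Bottom, Left)

(Top, Left): Ivan prefers Bottom (3 > -1); Jia prefers Right (1 > 0) — not an equilibrium.
(Top, Right): Ivan gets 2 ≥ 1 from Bottom, and Jia gets 1 ≥ 0 from Left — Nash equilibrium.
(Bottom, Left): Ivan gets 3 ≥ -1 from Top, and Jia gets 2 ≥ 2 from Right — Nash equilibrium.
(Bottom, Right): Ivan prefers Top (2 > 1) — not an equilibrium.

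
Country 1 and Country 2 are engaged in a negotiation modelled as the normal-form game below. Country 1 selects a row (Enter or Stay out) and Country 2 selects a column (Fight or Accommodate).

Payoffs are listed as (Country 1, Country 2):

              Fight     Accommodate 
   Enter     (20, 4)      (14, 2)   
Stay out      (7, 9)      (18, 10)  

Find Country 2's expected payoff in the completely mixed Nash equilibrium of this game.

22/3

First find x, the probability Country 1 plays Enter, from Country 2's indifference between Fight and Accommodate: 4x + 9(1−x) = 2x + 10(1−x), giving x = 1/3.
Since Country 2 is indifferent in equilibrium, Country 2's expected payoff equals the payoff from either column against (1/3, 2/3). Using Fight: 4(1/3) + 9(2/3) = 22/3.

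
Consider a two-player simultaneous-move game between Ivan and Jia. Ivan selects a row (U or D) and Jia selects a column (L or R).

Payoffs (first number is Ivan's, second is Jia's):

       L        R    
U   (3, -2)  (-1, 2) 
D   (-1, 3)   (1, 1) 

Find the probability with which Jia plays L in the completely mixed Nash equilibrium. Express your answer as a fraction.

1/3

Let q be the probability that Jia plays L. In a completely mixed equilibrium, Ivan must be indifferent between U and D.
Ivan's expected payoff from U is 3q − (1−q); from D it is −q + (1−q).
Setting these equal: 4q − 1 = −2q + 1, so q = 1/3.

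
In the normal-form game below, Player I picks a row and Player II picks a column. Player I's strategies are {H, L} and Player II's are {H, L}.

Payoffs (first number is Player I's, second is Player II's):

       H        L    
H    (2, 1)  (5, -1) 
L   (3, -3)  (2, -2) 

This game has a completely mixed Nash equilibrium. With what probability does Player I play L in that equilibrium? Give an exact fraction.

Let x be the probability that Player I plays H. In a completely mixed equilibrium, Player II must be indifferent between H and L.
Player II's expected payoff from H is x − 3(1−x); from L it is −x − 2(1−x).
Setting these equal: 4x − 3 = x − 2, so x = 1/3.
Therefore Player I plays L with probability 1 − 1/3 = 2/3.

2/3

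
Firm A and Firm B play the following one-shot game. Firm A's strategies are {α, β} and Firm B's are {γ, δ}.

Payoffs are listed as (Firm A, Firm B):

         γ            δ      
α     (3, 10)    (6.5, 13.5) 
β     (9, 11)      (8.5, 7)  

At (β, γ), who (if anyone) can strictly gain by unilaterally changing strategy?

Neither

Firm A at (β, γ) earns 9; deviating to α yields 3 — not better.
Firm B earns 11; deviating to δ yields 7 — not better.
Neither player can strictly improve; the profile is a Nash equilibrium.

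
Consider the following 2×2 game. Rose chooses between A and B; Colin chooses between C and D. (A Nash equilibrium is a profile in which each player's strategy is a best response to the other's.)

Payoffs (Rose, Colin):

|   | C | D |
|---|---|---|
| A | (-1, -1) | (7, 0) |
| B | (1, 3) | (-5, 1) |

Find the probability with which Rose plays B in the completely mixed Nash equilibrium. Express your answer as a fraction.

1/3

Let r be the probability that Rose plays A. In a completely mixed equilibrium, Colin must be indifferent between C and D.
Colin's expected payoff from C is −r + 3(1−r); from D it is (1−r).
Setting these equal: −4r + 3 = −r + 1, so r = 2/3.
Therefore Rose plays B with probability 1 − 2/3 = 1/3.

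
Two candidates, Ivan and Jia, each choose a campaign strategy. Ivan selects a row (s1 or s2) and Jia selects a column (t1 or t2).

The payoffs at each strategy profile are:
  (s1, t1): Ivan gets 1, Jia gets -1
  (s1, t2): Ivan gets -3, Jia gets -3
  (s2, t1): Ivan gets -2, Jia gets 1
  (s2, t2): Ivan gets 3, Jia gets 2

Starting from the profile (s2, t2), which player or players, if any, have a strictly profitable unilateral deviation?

Neither

Ivan at (s2, t2) earns 3; deviating to s1 yields -3 — not better.
Jia earns 2; deviating to t1 yields 1 — not better.
Neither player can strictly improve; the profile is a Nash equilibrium.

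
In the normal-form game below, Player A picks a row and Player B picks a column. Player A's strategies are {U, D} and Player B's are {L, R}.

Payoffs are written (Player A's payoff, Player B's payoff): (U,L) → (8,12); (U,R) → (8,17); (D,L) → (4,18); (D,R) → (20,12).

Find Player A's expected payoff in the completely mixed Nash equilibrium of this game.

First find y, the probability Player B plays L, from Player A's indifference between U and D: 8y + 8(1−y) = 4y + 20(1−y), giving y = 3/4.
Since Player A is indifferent in equilibrium, Player A's expected payoff equals the payoff from either row against (3/4, 1/4). Using U: 8(3/4) + 8(1/4) = 8.

8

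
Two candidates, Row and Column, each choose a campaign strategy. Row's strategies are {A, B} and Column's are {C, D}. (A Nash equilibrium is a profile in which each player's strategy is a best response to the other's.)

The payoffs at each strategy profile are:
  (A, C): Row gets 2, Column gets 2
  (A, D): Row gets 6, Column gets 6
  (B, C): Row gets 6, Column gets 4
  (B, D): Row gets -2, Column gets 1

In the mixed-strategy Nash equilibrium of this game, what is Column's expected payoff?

First find p, the probability Row plays A, from Column's indifference between C and D: 2p + 4(1−p) = 6p + (1−p), giving p = 3/7.
Since Column is indifferent in equilibrium, Column's expected payoff equals the payoff from either column against (3/7, 4/7). Using C: 2(3/7) + 4(4/7) = 22/7.

22/7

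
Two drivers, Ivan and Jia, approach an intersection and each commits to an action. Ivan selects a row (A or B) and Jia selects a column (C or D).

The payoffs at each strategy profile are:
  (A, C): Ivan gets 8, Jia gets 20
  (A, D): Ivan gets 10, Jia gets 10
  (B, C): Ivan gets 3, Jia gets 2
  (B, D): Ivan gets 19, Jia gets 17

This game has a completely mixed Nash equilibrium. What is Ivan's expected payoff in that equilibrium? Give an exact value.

61/7

First find y, the probability Jia plays C, from Ivan's indifference between A and B: 8y + 10(1−y) = 3y + 19(1−y), giving y = 9/14.
Since Ivan is indifferent in equilibrium, Ivan's expected payoff equals the payoff from either row against (9/14, 5/14). Using A: 8(9/14) + 10(5/14) = 61/7.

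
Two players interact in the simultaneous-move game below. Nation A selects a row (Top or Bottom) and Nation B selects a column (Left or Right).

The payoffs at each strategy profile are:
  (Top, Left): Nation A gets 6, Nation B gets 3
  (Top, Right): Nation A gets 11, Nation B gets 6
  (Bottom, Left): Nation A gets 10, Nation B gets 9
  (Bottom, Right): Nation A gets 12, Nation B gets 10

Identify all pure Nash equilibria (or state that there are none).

(Top, Left): Nation A prefers Bottom (10 > 6); Nation B prefers Right (6 > 3) — not an equilibrium.
(Top, Right): Nation A prefers Bottom (12 > 11) — not an equilibrium.
(Bottom, Left): Nation B prefers Right (10 > 9) — not an equilibrium.
(Bottom, Right): Nation A gets 12 ≥ 11 from Top, and Nation B gets 10 ≥ 9 from Left — Nash equilibrium.

(Bottom, Right)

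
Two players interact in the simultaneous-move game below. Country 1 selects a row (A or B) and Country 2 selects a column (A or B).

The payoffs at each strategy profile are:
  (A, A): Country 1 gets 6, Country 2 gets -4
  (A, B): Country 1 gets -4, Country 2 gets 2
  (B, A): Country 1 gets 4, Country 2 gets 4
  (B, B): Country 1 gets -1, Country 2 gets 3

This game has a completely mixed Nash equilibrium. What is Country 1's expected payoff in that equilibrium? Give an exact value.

First find q, the probability Country 2 plays A, from Country 1's indifference between A and B: 6q − 4(1−q) = 4q − (1−q), giving q = 3/5.
Since Country 1 is indifferent in equilibrium, Country 1's expected payoff equals the payoff from either row against (3/5, 2/5). Using A: 6(3/5) − 4(2/5) = 2.

2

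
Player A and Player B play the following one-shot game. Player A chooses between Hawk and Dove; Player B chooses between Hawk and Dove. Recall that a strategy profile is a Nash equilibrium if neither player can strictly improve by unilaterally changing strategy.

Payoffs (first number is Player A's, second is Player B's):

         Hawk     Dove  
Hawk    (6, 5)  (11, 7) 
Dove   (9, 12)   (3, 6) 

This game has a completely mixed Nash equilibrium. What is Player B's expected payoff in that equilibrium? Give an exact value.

First find p, the probability Player A plays Hawk, from Player B's indifference between Hawk and Dove: 5p + 12(1−p) = 7p + 6(1−p), giving p = 3/4.
Since Player B is indifferent in equilibrium, Player B's expected payoff equals the payoff from either column against (3/4, 1/4). Using Hawk: 5(3/4) + 12(1/4) = 27/4.

27/4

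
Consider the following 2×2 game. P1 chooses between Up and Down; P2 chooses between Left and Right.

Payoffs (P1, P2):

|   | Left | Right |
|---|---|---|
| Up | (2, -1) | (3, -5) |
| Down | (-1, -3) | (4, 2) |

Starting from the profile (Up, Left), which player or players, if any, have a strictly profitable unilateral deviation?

Neither

P1 at (Up, Left) earns 2; deviating to Down yields -1 — not better.
P2 earns -1; deviating to Right yields -5 — not better.
Neither player can strictly improve; the profile is a Nash equilibrium.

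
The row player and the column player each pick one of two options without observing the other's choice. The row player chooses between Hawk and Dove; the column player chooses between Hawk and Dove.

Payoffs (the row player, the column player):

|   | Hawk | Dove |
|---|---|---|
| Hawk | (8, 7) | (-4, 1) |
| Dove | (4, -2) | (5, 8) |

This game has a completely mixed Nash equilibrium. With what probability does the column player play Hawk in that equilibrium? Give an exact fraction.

Let y be the probability that the column player plays Hawk. In a completely mixed equilibrium, the row player must be indifferent between Hawk and Dove.
The row player's expected payoff from Hawk is 8y − 4(1−y); from Dove it is 4y + 5(1−y).
Setting these equal: 12y − 4 = −y + 5, so y = 9/13.

9/13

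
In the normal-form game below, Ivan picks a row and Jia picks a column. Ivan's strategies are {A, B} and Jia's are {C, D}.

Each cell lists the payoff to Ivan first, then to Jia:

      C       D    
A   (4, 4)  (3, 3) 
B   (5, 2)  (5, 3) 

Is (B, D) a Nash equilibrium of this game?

At (B, D), Ivan earns 5; switching to A would give 3, so Ivan has no profitable deviation.
Jia earns 3; switching to C would give 2, so Jia has no profitable deviation.
Neither player can gain by a unilateral deviation, so this profile is a Nash equilibrium.

Yes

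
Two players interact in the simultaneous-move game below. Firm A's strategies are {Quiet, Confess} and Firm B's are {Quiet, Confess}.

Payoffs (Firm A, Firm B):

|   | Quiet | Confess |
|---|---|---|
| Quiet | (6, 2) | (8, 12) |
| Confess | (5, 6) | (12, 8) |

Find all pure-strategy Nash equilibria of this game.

(Confess, Confess)

(Quiet, Quiet): Firm B prefers Confess (12 > 2) — not an equilibrium.
(Quiet, Confess): Firm A prefers Confess (12 > 8) — not an equilibrium.
(Confess, Quiet): Firm A prefers Quiet (6 > 5); Firm B prefers Confess (8 > 6) — not an equilibrium.
(Confess, Confess): Firm A gets 12 ≥ 8 from Quiet, and Firm B gets 8 ≥ 6 from Quiet — Nash equilibrium.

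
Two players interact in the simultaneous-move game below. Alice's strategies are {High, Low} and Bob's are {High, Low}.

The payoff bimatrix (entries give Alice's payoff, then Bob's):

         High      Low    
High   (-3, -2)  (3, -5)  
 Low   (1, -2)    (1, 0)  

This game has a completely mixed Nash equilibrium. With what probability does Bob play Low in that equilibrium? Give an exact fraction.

Let c be the probability that Bob plays High. In a completely mixed equilibrium, Alice must be indifferent between High and Low.
Alice's expected payoff from High is −3c + 3(1−c); from Low it is c + (1−c).
Setting these equal: −6c + 3 = 1, so c = 1/3.
Therefore Bob plays Low with probability 1 − 1/3 = 2/3.

2/3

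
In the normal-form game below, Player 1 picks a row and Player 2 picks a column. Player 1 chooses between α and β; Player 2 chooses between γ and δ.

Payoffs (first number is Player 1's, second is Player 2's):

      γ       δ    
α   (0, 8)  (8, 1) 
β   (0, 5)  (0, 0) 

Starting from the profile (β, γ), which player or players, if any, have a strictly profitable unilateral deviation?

Neither

Player 1 at (β, γ) earns 0; deviating to α yields 0 — not better.
Player 2 earns 5; deviating to δ yields 0 — not better.
Neither player can strictly improve; the profile is a Nash equilibrium.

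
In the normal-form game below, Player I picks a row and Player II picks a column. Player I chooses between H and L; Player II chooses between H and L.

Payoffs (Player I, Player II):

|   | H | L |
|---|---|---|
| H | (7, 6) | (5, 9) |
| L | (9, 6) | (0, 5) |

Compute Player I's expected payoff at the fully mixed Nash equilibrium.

45/7

First find y, the probability Player II plays H, from Player I's indifference between H and L: 7y + 5(1−y) = 9y, giving y = 5/7.
Since Player I is indifferent in equilibrium, Player I's expected payoff equals the payoff from either row against (5/7, 2/7). Using H: 7(5/7) + 5(2/7) = 45/7.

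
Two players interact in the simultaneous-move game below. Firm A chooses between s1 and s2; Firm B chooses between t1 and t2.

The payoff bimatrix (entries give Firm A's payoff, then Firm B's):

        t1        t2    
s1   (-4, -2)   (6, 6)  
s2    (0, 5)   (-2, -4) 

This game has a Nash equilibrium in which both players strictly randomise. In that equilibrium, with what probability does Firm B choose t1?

Let y be the probability that Firm B plays t1. In a completely mixed equilibrium, Firm A must be indifferent between s1 and s2.
Firm A's expected payoff from s1 is −4y + 6(1−y); from s2 it is −2(1−y).
Setting these equal: −10y + 6 = 2y − 2, so y = 2/3.

2/3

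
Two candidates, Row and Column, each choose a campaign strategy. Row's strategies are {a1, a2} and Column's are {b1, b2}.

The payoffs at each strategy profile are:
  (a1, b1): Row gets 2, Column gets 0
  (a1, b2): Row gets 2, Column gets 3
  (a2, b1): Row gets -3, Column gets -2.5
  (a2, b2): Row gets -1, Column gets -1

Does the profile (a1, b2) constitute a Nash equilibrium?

At (a1, b2), Row earns 2; switching to a2 would give -1, so Row has no profitable deviation.
Column earns 3; switching to b1 would give 0, so Column has no profitable deviation.
Neither player can gain by a unilateral deviation, so this profile is a Nash equilibrium.

Yes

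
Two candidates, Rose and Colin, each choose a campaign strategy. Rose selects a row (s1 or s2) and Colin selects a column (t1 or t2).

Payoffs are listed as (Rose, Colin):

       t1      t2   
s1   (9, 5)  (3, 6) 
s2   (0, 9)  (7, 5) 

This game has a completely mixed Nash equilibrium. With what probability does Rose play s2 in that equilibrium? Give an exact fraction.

Let x be the probability that Rose plays s1. In a completely mixed equilibrium, Colin must be indifferent between t1 and t2.
Colin's expected payoff from t1 is 5x + 9(1−x); from t2 it is 6x + 5(1−x).
Setting these equal: −4x + 9 = x + 5, so x = 4/5.
Therefore Rose plays s2 with probability 1 − 4/5 = 1/5.

1/5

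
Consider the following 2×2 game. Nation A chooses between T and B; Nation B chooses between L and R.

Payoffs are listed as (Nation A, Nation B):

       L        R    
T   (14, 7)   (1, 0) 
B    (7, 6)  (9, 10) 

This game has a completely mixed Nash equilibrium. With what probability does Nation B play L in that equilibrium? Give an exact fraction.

8/15

Let c be the probability that Nation B plays L. In a completely mixed equilibrium, Nation A must be indifferent between T and B.
Nation A's expected payoff from T is 14c + (1−c); from B it is 7c + 9(1−c).
Setting these equal: 13c + 1 = −2c + 9, so c = 8/15.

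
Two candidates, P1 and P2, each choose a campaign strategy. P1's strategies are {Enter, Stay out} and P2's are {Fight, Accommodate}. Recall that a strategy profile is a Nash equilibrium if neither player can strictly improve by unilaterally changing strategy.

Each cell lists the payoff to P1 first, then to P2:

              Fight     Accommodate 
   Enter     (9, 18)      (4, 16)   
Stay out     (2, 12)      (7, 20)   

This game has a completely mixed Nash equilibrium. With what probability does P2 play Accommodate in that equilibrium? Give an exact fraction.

7/10

Let y be the probability that P2 plays Fight. In a completely mixed equilibrium, P1 must be indifferent between Enter and Stay out.
P1's expected payoff from Enter is 9y + 4(1−y); from Stay out it is 2y + 7(1−y).
Setting these equal: 5y + 4 = −5y + 7, so y = 3/10.
Therefore P2 plays Accommodate with probability 1 − 3/10 = 7/10.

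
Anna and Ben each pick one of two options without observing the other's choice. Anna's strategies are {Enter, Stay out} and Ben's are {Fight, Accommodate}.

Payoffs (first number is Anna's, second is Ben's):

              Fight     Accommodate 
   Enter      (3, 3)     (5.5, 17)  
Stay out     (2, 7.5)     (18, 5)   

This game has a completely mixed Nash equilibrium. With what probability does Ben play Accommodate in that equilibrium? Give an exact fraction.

2/27

Let q be the probability that Ben plays Fight. In a completely mixed equilibrium, Anna must be indifferent between Enter and Stay out.
Anna's expected payoff from Enter is 3q + 5.5(1−q); from Stay out it is 2q + 18(1−q).
Setting these equal: −2.5q + 5.5 = −16q + 18, so q = 25/27.
Therefore Ben plays Accommodate with probability 1 − 25/27 = 2/27.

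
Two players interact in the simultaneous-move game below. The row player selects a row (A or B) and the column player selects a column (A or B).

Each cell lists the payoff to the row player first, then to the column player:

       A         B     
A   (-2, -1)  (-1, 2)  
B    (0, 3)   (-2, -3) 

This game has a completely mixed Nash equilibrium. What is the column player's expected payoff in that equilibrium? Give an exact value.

1/3

First find x, the probability the row player plays A, from the column player's indifference between A and B: −x + 3(1−x) = 2x − 3(1−x), giving x = 2/3.
Since the column player is indifferent in equilibrium, the column player's expected payoff equals the payoff from either column against (2/3, 1/3). Using A: −(2/3) + 3(1/3) = 1/3.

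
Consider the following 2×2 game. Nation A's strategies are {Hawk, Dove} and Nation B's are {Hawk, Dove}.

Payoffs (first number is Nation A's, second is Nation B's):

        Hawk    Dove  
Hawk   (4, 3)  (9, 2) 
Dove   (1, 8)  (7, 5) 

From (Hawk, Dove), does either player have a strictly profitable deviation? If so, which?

Nation A at (Hawk, Dove) earns 9; deviating to Dove yields 7 — not better.
Nation B earns 2; deviating to Hawk yields 3 — a strict improvement.
Only Nation B has a strictly profitable deviation.

Nation B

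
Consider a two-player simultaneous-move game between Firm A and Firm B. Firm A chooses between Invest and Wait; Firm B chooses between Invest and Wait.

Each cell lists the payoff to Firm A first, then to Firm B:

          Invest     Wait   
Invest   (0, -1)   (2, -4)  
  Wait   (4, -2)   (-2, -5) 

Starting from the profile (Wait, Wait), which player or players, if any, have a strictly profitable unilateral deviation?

Both

Firm A at (Wait, Wait) earns -2; deviating to Invest yields 2 — a strict improvement.
Firm B earns -5; deviating to Invest yields -2 — a strict improvement.
Both Firm A and Firm B have strictly profitable deviations.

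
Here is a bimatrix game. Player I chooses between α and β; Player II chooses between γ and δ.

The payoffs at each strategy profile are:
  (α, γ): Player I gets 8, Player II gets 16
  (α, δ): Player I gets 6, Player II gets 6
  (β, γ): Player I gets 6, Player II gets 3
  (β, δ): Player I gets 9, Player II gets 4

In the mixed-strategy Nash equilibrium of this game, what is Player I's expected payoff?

First find y, the probability Player II plays γ, from Player I's indifference between α and β: 8y + 6(1−y) = 6y + 9(1−y), giving y = 3/5.
Since Player I is indifferent in equilibrium, Player I's expected payoff equals the payoff from either row against (3/5, 2/5). Using α: 8(3/5) + 6(2/5) = 36/5.

36/5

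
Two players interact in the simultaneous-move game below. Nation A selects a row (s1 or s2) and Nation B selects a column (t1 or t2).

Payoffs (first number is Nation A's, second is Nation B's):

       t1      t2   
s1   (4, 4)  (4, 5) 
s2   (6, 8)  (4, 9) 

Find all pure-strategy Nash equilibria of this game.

(s1, t1): Nation A prefers s2 (6 > 4); Nation B prefers t2 (5 > 4) — not an equilibrium.
(s1, t2): Nation A gets 4 ≥ 4 from s2, and Nation B gets 5 ≥ 4 from t1 — Nash equilibrium.
(s2, t1): Nation B prefers t2 (9 > 8) — not an equilibrium.
(s2, t2): Nation A gets 4 ≥ 4 from s1, and Nation B gets 9 ≥ 8 from t1 — Nash equilibrium.

(s1, t2) and (s2, t2)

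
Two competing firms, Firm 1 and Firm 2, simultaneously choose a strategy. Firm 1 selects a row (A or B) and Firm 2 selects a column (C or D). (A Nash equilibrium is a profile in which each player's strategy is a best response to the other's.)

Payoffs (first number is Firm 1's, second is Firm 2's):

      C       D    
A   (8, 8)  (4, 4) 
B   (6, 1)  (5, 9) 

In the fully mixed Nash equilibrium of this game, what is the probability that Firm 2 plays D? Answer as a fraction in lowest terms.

2/3

Let y be the probability that Firm 2 plays C. In a completely mixed equilibrium, Firm 1 must be indifferent between A and B.
Firm 1's expected payoff from A is 8y + 4(1−y); from B it is 6y + 5(1−y).
Setting these equal: 4y + 4 = y + 5, so y = 1/3.
Therefore Firm 2 plays D with probability 1 − 1/3 = 2/3.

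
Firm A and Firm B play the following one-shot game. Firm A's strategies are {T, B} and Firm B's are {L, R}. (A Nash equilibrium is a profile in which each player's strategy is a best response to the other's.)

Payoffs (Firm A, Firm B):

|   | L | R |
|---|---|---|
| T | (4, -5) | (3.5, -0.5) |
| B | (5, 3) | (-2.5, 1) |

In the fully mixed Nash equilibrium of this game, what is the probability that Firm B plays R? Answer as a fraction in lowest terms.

Let q be the probability that Firm B plays L. In a completely mixed equilibrium, Firm A must be indifferent between T and B.
Firm A's expected payoff from T is 4q + 3.5(1−q); from B it is 5q − 2.5(1−q).
Setting these equal: 0.5q + 3.5 = 7.5q − 2.5, so q = 6/7.
Therefore Firm B plays R with probability 1 − 6/7 = 1/7.

1/7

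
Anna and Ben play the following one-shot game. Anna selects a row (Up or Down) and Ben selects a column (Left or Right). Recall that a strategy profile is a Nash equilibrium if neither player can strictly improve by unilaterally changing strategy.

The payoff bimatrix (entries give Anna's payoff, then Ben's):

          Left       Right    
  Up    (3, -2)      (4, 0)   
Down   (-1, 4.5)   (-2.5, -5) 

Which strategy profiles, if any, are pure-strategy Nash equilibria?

(Up, Right)

(Up, Left): Ben prefers Right (0 > -2) — not an equilibrium.
(Up, Right): Anna gets 4 ≥ -2.5 from Down, and Ben gets 0 ≥ -2 from Left — Nash equilibrium.
(Down, Left): Anna prefers Up (3 > -1) — not an equilibrium.
(Down, Right): Anna prefers Up (4 > -2.5); Ben prefers Left (4.5 > -5) — not an equilibrium.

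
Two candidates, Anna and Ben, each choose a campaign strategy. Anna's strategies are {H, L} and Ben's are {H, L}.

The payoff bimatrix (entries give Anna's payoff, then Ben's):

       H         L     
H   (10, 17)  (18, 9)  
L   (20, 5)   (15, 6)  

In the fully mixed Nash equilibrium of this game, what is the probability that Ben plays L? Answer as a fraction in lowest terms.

Let c be the probability that Ben plays H. In a completely mixed equilibrium, Anna must be indifferent between H and L.
Anna's expected payoff from H is 10c + 18(1−c); from L it is 20c + 15(1−c).
Setting these equal: −8c + 18 = 5c + 15, so c = 3/13.
Therefore Ben plays L with probability 1 − 3/13 = 10/13.

10/13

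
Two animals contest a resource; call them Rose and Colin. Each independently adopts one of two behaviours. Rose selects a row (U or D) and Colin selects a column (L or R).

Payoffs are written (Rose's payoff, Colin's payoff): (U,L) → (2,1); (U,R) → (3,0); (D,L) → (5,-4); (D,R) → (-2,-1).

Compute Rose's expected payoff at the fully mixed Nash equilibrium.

First find q, the probability Colin plays L, from Rose's indifference between U and D: 2q + 3(1−q) = 5q − 2(1−q), giving q = 5/8.
Since Rose is indifferent in equilibrium, Rose's expected payoff equals the payoff from either row against (5/8, 3/8). Using U: 2(5/8) + 3(3/8) = 19/8.

19/8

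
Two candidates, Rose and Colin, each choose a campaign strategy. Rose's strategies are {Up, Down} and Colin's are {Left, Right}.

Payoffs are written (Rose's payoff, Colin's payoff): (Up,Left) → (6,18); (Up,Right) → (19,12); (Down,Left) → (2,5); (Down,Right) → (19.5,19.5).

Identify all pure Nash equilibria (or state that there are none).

(Up, Left): Rose gets 6 ≥ 2 from Down, and Colin gets 18 ≥ 12 from Right — Nash equilibrium.
(Up, Right): Rose prefers Down (19.5 > 19); Colin prefers Left (18 > 12) — not an equilibrium.
(Down, Left): Rose prefers Up (6 > 2); Colin prefers Right (19.5 > 5) — not an equilibrium.
(Down, Right): Rose gets 19.5 ≥ 19 from Up, and Colin gets 19.5 ≥ 5 from Left — Nash equilibrium.

(Up, Left) and (Down, Right)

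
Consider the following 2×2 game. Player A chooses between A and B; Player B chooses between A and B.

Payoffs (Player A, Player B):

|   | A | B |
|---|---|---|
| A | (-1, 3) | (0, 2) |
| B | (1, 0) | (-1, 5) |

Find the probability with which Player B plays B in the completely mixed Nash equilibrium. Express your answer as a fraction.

Let c be the probability that Player B plays A. In a completely mixed equilibrium, Player A must be indifferent between A and B.
Player A's expected payoff from A is −c; from B it is c − (1−c).
Setting these equal: −c = 2c − 1, so c = 1/3.
Therefore Player B plays B with probability 1 − 1/3 = 2/3.

2/3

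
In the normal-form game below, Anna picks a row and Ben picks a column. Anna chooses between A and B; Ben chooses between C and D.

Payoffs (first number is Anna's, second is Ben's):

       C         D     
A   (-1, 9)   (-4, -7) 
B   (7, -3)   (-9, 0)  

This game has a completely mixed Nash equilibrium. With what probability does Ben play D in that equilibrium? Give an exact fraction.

8/13

Let y be the probability that Ben plays C. In a completely mixed equilibrium, Anna must be indifferent between A and B.
Anna's expected payoff from A is −y − 4(1−y); from B it is 7y − 9(1−y).
Setting these equal: 3y − 4 = 16y − 9, so y = 5/13.
Therefore Ben plays D with probability 1 − 5/13 = 8/13.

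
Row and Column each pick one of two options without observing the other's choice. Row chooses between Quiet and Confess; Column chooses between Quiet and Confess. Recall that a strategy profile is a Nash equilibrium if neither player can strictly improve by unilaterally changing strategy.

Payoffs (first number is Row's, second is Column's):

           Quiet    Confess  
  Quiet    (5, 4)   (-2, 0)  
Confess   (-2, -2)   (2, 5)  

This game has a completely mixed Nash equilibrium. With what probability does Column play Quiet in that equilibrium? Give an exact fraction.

Let c be the probability that Column plays Quiet. In a completely mixed equilibrium, Row must be indifferent between Quiet and Confess.
Row's expected payoff from Quiet is 5c − 2(1−c); from Confess it is −2c + 2(1−c).
Setting these equal: 7c − 2 = −4c + 2, so c = 4/11.

4/11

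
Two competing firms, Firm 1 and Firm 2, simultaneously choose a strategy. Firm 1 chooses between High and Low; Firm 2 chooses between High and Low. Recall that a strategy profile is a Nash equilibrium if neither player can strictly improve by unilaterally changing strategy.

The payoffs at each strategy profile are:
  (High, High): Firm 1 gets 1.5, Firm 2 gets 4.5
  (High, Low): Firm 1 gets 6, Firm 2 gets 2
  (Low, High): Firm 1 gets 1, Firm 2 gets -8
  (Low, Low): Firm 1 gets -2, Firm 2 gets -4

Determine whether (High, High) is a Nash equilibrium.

At (High, High), Firm 1 earns 1.5; switching to Low would give 1, so Firm 1 has no profitable deviation.
Firm 2 earns 4.5; switching to Low would give 2, so Firm 2 has no profitable deviation.
Neither player can gain by a unilateral deviation, so this profile is a Nash equilibrium.

Yes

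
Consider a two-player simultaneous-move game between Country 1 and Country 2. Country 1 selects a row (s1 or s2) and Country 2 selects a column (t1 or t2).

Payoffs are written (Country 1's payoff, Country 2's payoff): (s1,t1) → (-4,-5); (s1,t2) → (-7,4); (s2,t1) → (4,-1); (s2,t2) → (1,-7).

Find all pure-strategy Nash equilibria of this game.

(s2, t1)

(s1, t1): Country 1 prefers s2 (4 > -4); Country 2 prefers t2 (4 > -5) — not an equilibrium.
(s1, t2): Country 1 prefers s2 (1 > -7) — not an equilibrium.
(s2, t1): Country 1 gets 4 ≥ -4 from s1, and Country 2 gets -1 ≥ -7 from t2 — Nash equilibrium.
(s2, t2): Country 2 prefers t1 (-1 > -7) — not an equilibrium.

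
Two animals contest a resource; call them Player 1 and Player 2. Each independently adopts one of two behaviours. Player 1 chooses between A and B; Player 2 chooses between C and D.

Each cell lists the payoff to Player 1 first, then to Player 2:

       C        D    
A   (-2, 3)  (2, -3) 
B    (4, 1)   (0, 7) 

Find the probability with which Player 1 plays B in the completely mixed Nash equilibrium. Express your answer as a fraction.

Let p be the probability that Player 1 plays A. In a completely mixed equilibrium, Player 2 must be indifferent between C and D.
Player 2's expected payoff from C is 3p + (1−p); from D it is −3p + 7(1−p).
Setting these equal: 2p + 1 = −10p + 7, so p = 1/2.
Therefore Player 1 plays B with probability 1 − 1/2 = 1/2.

1/2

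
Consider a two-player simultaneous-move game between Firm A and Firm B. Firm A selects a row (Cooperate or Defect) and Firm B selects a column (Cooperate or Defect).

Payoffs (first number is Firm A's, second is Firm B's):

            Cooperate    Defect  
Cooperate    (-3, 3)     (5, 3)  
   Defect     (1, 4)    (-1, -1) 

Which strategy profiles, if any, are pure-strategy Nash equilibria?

(Cooperate, Cooperate): Firm A prefers Defect (1 > -3) — not an equilibrium.
(Cooperate, Defect): Firm A gets 5 ≥ -1 from Defect, and Firm B gets 3 ≥ 3 from Cooperate — Nash equilibrium.
(Defect, Cooperate): Firm A gets 1 ≥ -3 from Cooperate, and Firm B gets 4 ≥ -1 from Defect — Nash equilibrium.
(Defect, Defect): Firm A prefers Cooperate (5 > -1); Firm B prefers Cooperate (4 > -1) — not an equilibrium.

(Cooperate, Defect) and (Defect, Cooperate)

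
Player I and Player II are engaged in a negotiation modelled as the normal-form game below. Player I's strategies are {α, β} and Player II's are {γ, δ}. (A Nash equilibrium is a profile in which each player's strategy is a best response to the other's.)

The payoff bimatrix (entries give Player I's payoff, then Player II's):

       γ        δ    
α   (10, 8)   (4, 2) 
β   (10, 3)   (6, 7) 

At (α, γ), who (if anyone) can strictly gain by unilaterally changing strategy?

Player I at (α, γ) earns 10; deviating to β yields 10 — not better.
Player II earns 8; deviating to δ yields 2 — not better.
Neither player can strictly improve; the profile is a Nash equilibrium.

Neither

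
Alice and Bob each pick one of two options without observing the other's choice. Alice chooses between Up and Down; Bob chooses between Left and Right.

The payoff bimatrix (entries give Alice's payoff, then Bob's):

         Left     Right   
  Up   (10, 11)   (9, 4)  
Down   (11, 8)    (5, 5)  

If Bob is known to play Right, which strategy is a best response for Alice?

Up

Against Right, Alice earns 9 from Up and 5 from Down.
So Up is the best response.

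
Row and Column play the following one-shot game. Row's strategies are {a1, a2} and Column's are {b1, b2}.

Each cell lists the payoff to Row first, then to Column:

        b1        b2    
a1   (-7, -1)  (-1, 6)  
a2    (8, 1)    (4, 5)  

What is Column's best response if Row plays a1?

b2

Against a1, Column earns -1 from b1 and 6 from b2.
So b2 is the best response.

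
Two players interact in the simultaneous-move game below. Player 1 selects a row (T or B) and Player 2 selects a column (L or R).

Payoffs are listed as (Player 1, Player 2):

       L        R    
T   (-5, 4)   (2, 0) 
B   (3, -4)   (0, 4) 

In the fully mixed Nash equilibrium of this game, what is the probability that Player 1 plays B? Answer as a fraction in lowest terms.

Let p be the probability that Player 1 plays T. In a completely mixed equilibrium, Player 2 must be indifferent between L and R.
Player 2's expected payoff from L is 4p − 4(1−p); from R it is 4(1−p).
Setting these equal: 8p − 4 = −4p + 4, so p = 2/3.
Therefore Player 1 plays B with probability 1 − 2/3 = 1/3.

1/3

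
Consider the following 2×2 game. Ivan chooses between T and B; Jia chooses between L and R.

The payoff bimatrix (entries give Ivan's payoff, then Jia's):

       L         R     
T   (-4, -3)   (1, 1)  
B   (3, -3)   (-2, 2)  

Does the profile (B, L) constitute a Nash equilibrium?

No

At (B, L), Ivan earns 3; switching to T would give -4, so Ivan has no profitable deviation.
Jia earns -3; switching to R would give 2, so Jia would deviate.
Since at least one player can profitably deviate, this is not a Nash equilibrium.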